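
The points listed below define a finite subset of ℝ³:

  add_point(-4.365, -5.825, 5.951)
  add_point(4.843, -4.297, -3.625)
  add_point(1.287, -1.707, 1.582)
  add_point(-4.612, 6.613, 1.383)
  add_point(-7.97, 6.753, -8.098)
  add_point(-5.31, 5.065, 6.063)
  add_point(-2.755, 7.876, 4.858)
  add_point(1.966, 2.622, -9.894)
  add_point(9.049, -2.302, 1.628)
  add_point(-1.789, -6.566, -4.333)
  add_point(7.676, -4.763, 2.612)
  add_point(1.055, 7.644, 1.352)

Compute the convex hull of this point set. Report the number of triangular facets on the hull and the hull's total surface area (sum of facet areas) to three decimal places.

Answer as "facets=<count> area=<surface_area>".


facets=16 area=727.872

Extreme-point indices: [0, 1, 4, 5, 6, 7, 8, 9, 10, 11] — 10 of 12 on the boundary.

Per-facet area ½‖(b−a)×(c−a)‖:
  f1: (p7, p9, p4) → 61.8840
  f2: (p0, p9, p4) → 80.2886
  f3: (p0, p5, p4) → 78.7027
  f4: (p1, p7, p8) → 30.5249
  f5: (p1, p7, p9) → 34.1919
  f6: (p11, p7, p8) → 74.0214
  f7: (p11, p7, p4) → 62.5559
  f8: (p10, p0, p5) → 68.5428
  f9: (p10, p0, p9) → 58.2944
  f10: (p10, p1, p8) → 10.1059
  f11: (p10, p1, p9) → 21.5022
  f12: (p6, p11, p8) → 29.0037
  f13: (p6, p10, p8) → 23.5867
  f14: (p6, p10, p5) → 32.8142
  f15: (p6, p5, p4) → 27.9154
  f16: (p6, p11, p4) → 33.9374
Σ area = 727.872

Euler characteristic 10−24+16 = 2 ✓


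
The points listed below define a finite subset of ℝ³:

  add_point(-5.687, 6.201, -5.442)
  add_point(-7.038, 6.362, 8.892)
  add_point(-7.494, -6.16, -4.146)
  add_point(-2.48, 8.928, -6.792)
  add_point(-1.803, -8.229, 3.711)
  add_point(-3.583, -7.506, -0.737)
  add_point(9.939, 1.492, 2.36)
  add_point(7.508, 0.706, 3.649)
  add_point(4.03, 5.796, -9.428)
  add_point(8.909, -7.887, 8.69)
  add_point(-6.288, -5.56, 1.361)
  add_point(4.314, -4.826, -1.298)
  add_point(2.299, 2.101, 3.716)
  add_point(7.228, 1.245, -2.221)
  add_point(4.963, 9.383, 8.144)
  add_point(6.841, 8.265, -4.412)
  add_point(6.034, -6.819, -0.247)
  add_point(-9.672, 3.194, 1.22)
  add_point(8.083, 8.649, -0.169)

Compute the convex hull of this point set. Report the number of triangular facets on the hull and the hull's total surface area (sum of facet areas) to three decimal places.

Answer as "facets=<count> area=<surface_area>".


Extreme-point indices: [0, 1, 2, 3, 4, 5, 6, 8, 9, 10, 13, 14, 15, 16, 17, 18] — 16 of 19 on the boundary.

Per-facet area ½‖(b−a)×(c−a)‖:
  f1: (p16, p2, p8) → 104.9774
  f2: (p9, p1, p4) → 95.7449
  f3: (p9, p16, p6) → 43.2342
  f4: (p9, p16, p4) → 41.3928
  f5: (p0, p1, p17) → 32.7458
  f6: (p0, p2, p17) → 45.0627
  f7: (p0, p2, p8) → 65.4062
  f8: (p10, p1, p4) → 39.4565
  f9: (p10, p2, p4) → 13.8967
  f10: (p10, p1, p17) → 39.8956
  f11: (p10, p2, p17) → 26.6065
  f12: (p13, p8, p6) → 13.3066
  f13: (p13, p16, p6) → 22.2662
  f14: (p13, p16, p8) → 30.0479
  f15: (p5, p2, p4) → 5.9355
  f16: (p5, p16, p4) → 21.4152
  f17: (p5, p16, p2) → 17.3650
  f18: (p15, p8, p6) → 28.6980
  f19: (p15, p18, p6) → 16.5582
  f20: (p14, p9, p1) → 109.8367
  f21: (p14, p9, p6) → 60.2336
  f22: (p14, p18, p6) → 34.4512
  f23: (p3, p15, p18) → 18.5225
  f24: (p3, p14, p18) → 54.4645
  f25: (p3, p0, p8) → 15.0260
  f26: (p3, p15, p8) → 24.0243
  f27: (p3, p0, p1) → 29.6286
  f28: (p3, p14, p1) → 95.5418
Σ area = 1145.741

Euler characteristic 16−42+28 = 2 ✓

facets=28 area=1145.741


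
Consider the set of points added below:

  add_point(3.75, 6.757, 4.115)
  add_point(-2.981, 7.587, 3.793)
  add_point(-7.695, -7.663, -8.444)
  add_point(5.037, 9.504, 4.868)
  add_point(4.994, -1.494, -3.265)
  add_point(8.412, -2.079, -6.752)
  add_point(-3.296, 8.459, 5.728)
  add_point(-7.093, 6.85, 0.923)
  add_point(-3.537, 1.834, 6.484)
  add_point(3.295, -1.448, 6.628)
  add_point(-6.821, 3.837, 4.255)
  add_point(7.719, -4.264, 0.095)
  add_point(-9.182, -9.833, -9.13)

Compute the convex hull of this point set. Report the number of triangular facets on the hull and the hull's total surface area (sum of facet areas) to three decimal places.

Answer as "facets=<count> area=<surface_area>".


Extreme-point indices: [2, 3, 5, 6, 7, 8, 9, 10, 11, 12] — 10 of 13 on the boundary.

Triangle areas on the boundary:
  f1: (p7, p3, p5) → 107.6526
  f2: (p7, p10, p12) → 43.3305
  f3: (p11, p5, p12) → 69.6471
  f4: (p11, p9, p12) → 83.9564
  f5: (p11, p3, p5) → 53.4454
  f6: (p11, p9, p3) → 46.6717
  f7: (p8, p9, p12) → 76.9060
  f8: (p8, p10, p12) → 42.5457
  f9: (p2, p5, p12) → 13.9911
  f10: (p2, p7, p12) → 13.2408
  f11: (p2, p7, p5) → 138.1219
  f12: (p6, p7, p3) → 22.3914
  f13: (p6, p7, p10) → 12.8779
  f14: (p6, p8, p10) → 13.0321
  f15: (p6, p9, p3) → 45.3620
  f16: (p6, p8, p9) → 23.1854
Σ area = 806.358

Check V−E+F: 10 − 24 + 16 = 2.

facets=16 area=806.358


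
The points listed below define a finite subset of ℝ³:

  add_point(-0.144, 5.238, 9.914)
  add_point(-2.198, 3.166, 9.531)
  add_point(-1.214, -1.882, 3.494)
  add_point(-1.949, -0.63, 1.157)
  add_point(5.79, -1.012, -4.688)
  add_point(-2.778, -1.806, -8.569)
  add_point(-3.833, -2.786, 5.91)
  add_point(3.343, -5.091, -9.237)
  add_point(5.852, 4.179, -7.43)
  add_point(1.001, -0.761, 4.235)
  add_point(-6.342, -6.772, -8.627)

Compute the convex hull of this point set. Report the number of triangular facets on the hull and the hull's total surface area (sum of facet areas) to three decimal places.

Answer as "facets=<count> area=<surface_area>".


facets=14 area=539.252

9 of the 11 inputs are extreme points: [0, 1, 4, 5, 6, 7, 8, 9, 10].

Per-facet area ½‖(b−a)×(c−a)‖:
  f1: (p6, p7, p10) → 74.4307
  f2: (p5, p7, p10) → 21.1546
  f3: (p5, p7, p8) → 33.1103
  f4: (p5, p0, p8) → 96.2397
  f5: (p4, p7, p8) → 18.8070
  f6: (p4, p0, p8) → 49.6139
  f7: (p1, p6, p10) → 37.0254
  f8: (p1, p6, p0) → 6.1599
  f9: (p1, p5, p10) → 55.6882
  f10: (p1, p5, p0) → 26.0488
  f11: (p9, p6, p0) → 22.8973
  f12: (p9, p4, p0) → 30.8709
  f13: (p9, p6, p7) → 37.4074
  f14: (p9, p4, p7) → 29.7975
Σ area = 539.252

Euler: V−E+F = 9−21+14 = 2.


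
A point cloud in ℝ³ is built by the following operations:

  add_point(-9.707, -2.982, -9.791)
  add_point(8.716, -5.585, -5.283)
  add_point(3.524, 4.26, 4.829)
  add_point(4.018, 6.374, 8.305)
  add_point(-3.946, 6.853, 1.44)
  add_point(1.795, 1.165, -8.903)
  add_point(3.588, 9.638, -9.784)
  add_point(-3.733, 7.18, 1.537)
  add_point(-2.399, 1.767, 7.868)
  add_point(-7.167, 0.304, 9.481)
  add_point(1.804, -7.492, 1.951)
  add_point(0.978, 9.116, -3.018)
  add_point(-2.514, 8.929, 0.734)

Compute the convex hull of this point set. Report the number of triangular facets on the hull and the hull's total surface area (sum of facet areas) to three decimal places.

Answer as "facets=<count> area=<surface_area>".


Extreme-point indices: [0, 1, 3, 4, 5, 6, 7, 9, 10, 11, 12] — 11 of 13 on the boundary.

Facet areas (half cross-product norm):
  f1: (p3, p6, p1) → 138.1176
  f2: (p5, p1, p0) → 57.0287
  f3: (p5, p6, p0) → 45.7334
  f4: (p5, p6, p1) → 37.9953
  f5: (p10, p1, p0) → 86.5514
  f6: (p10, p9, p0) → 117.3125
  f7: (p10, p3, p1) → 78.4625
  f8: (p10, p3, p9) → 84.4162
  f9: (p12, p6, p0) → 102.1689
  f10: (p12, p3, p9) → 61.2999
  f11: (p4, p9, p0) → 86.8047
  f12: (p4, p12, p0) → 18.2081
  f13: (p11, p3, p6) → 26.2128
  f14: (p11, p12, p6) → 6.9578
  f15: (p11, p12, p3) → 26.2923
  f16: (p7, p12, p9) → 5.5614
  f17: (p7, p4, p9) → 1.9285
  f18: (p7, p4, p12) → 0.2604
Σ area = 981.312

Check V−E+F: 11 − 27 + 18 = 2.

facets=18 area=981.312


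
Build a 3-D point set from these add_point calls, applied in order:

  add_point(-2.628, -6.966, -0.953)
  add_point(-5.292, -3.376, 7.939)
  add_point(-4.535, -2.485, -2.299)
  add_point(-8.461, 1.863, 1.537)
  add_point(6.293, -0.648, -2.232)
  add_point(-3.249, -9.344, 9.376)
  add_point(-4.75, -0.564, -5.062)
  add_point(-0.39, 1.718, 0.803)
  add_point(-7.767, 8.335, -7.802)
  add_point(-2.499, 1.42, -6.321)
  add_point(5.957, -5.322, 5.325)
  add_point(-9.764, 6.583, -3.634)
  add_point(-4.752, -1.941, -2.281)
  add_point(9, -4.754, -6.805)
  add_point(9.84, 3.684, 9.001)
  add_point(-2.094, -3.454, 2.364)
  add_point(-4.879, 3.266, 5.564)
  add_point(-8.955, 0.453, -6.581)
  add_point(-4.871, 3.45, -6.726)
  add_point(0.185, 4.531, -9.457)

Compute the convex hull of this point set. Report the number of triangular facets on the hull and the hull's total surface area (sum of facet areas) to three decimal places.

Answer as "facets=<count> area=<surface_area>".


facets=20 area=1034.463

Hull vertices (12/20): indices [0, 1, 3, 5, 8, 10, 11, 13, 14, 16, 17, 19].

Facet areas (half cross-product norm):
  f1: (p16, p14, p11) → 64.9703
  f2: (p8, p14, p11) → 57.3333
  f3: (p8, p19, p14) → 90.1641
  f4: (p8, p17, p11) → 16.8536
  f5: (p8, p17, p19) → 34.9581
  f6: (p10, p5, p14) → 49.0253
  f7: (p3, p16, p11) → 17.4424
  f8: (p3, p17, p11) → 23.2478
  f9: (p3, p17, p5) → 54.8953
  f10: (p1, p5, p14) → 53.9063
  f11: (p1, p16, p14) → 53.4199
  f12: (p1, p3, p5) → 16.4412
  f13: (p1, p3, p16) → 19.6661
  f14: (p13, p17, p19) → 65.7788
  f15: (p13, p19, p14) → 116.3590
  f16: (p13, p10, p14) → 64.0838
  f17: (p13, p10, p5) → 54.9519
  f18: (p0, p17, p5) → 47.7659
  f19: (p0, p13, p5) → 59.8663
  f20: (p0, p13, p17) → 73.3338
Σ area = 1034.463

Euler: V−E+F = 12−30+20 = 2.


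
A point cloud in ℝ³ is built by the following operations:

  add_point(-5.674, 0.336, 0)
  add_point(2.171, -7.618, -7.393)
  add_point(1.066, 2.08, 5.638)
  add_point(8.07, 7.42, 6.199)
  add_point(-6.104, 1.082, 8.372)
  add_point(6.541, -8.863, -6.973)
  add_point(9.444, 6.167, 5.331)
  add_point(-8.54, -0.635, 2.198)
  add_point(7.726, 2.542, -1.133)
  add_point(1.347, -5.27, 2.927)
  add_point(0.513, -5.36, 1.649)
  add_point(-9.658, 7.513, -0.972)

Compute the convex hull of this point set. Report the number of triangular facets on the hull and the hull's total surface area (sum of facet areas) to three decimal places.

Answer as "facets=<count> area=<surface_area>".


Extreme-point indices: [1, 3, 4, 5, 6, 7, 8, 9, 10, 11] — 10 of 12 on the boundary.

Facet areas (half cross-product norm):
  f1: (p7, p4, p11) → 29.9267
  f2: (p8, p5, p6) → 27.3924
  f3: (p3, p4, p11) → 93.0272
  f4: (p3, p4, p6) → 14.6204
  f5: (p3, p8, p11) → 79.0817
  f6: (p3, p8, p6) → 6.7641
  f7: (p9, p5, p6) → 82.6949
  f8: (p9, p4, p6) → 78.6232
  f9: (p9, p7, p4) → 36.0681
  f10: (p1, p7, p11) → 67.7637
  f11: (p1, p8, p11) → 116.8540
  f12: (p1, p8, p5) → 29.1756
  f13: (p10, p9, p7) → 7.1265
  f14: (p10, p1, p7) → 45.9137
  f15: (p10, p9, p5) → 7.8667
  f16: (p10, p1, p5) → 21.3700
Σ area = 744.269

Euler: V−E+F = 10−24+16 = 2.

facets=16 area=744.269


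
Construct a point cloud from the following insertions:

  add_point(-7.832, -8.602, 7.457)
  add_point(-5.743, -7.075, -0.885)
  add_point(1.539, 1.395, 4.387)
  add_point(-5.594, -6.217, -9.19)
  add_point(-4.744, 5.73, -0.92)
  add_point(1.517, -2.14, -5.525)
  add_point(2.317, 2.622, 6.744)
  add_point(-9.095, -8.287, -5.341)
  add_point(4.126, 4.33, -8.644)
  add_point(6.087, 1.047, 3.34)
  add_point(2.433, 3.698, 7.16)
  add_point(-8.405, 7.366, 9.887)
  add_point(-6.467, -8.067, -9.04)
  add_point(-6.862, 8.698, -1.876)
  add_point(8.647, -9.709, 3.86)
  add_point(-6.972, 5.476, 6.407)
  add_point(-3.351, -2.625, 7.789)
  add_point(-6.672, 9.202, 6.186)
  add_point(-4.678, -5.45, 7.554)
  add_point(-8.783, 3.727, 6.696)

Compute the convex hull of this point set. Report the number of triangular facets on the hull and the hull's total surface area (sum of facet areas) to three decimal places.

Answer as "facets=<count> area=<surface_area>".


facets=24 area=1149.803

Extreme-point indices: [0, 3, 7, 8, 9, 10, 11, 12, 13, 14, 16, 17, 18, 19] — 14 of 20 on the boundary.

Triangle areas on the boundary:
  f1: (p0, p14, p7) → 108.0086
  f2: (p12, p14, p7) → 45.0952
  f3: (p12, p8, p14) → 145.5884
  f4: (p12, p8, p3) → 4.6758
  f5: (p13, p12, p7) → 39.6675
  f6: (p13, p12, p3) → 11.4362
  f7: (p13, p8, p17) → 47.7725
  f8: (p13, p8, p3) → 93.5247
  f9: (p10, p8, p17) → 84.9560
  f10: (p19, p0, p7) → 79.3409
  f11: (p19, p13, p7) → 83.1254
  f12: (p9, p8, p14) → 65.6099
  f13: (p9, p10, p14) → 27.3728
  f14: (p9, p10, p8) → 34.0563
  f15: (p11, p19, p0) → 21.4875
  f16: (p11, p10, p17) → 23.9101
  f17: (p11, p13, p17) → 11.1065
  f18: (p11, p19, p13) → 24.1257
  f19: (p16, p11, p10) → 46.1423
  f20: (p16, p10, p14) → 60.7037
  f21: (p18, p0, p14) → 29.0108
  f22: (p18, p16, p14) → 22.5166
  f23: (p18, p11, p0) → 26.5450
  f24: (p18, p16, p11) → 14.0249
Σ area = 1149.803

Check V−E+F: 14 − 36 + 24 = 2.


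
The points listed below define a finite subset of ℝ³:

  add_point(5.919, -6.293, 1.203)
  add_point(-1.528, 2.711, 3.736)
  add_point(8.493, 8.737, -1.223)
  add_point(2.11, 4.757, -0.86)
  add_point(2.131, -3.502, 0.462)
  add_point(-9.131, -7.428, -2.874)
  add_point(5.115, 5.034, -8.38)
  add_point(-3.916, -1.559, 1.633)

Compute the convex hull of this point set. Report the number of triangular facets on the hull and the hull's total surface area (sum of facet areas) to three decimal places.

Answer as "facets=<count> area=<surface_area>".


facets=10 area=489.614

7 of the 8 inputs are extreme points: [0, 1, 2, 3, 5, 6, 7].

Triangle areas on the boundary:
  f1: (p0, p1, p2) → 74.1222
  f2: (p0, p6, p5) → 114.5576
  f3: (p0, p6, p2) → 63.2334
  f4: (p3, p1, p5) → 43.4443
  f5: (p3, p6, p5) → 66.7584
  f6: (p3, p1, p2) → 16.5444
  f7: (p3, p6, p2) → 28.2583
  f8: (p7, p1, p5) → 5.3804
  f9: (p7, p0, p5) → 48.2542
  f10: (p7, p0, p1) → 29.0610
Σ area = 489.614

Check V−E+F: 7 − 15 + 10 = 2.


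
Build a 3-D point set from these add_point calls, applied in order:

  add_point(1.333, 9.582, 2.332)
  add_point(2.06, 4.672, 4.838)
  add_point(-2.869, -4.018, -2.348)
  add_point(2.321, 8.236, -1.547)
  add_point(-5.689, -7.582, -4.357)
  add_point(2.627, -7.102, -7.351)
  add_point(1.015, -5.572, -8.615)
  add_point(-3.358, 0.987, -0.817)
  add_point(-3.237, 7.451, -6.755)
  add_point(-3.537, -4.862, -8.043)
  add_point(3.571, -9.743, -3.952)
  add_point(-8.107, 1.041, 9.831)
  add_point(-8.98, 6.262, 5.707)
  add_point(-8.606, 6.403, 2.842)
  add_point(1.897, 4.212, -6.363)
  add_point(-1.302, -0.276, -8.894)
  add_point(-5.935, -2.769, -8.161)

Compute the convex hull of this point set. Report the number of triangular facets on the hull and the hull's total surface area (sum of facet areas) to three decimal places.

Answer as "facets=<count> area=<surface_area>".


Extreme-point indices: [0, 1, 3, 4, 5, 6, 8, 9, 10, 11, 12, 13, 14, 15, 16] — 15 of 17 on the boundary.

Triangle areas on the boundary:
  f1: (p11, p0, p12) → 36.4120
  f2: (p11, p4, p12) → 56.0046
  f3: (p11, p4, p10) → 77.8690
  f4: (p1, p11, p10) → 100.7542
  f5: (p1, p11, p0) → 31.0141
  f6: (p14, p8, p15) → 18.3898
  f7: (p14, p6, p15) → 15.7086
  f8: (p13, p0, p12) → 14.8468
  f9: (p13, p8, p0) → 48.8008
  f10: (p16, p6, p15) → 15.3130
  f11: (p16, p8, p15) → 21.4667
  f12: (p16, p13, p8) → 58.6047
  f13: (p16, p4, p12) → 51.4800
  f14: (p16, p13, p12) → 14.1551
  f15: (p3, p8, p0) → 14.1160
  f16: (p3, p14, p8) → 18.5985
  f17: (p3, p1, p0) → 11.6796
  f18: (p3, p1, p10) → 61.9622
  f19: (p3, p14, p10) → 39.1302
  f20: (p5, p14, p10) → 21.0633
  f21: (p5, p14, p6) → 11.7207
  f22: (p5, p4, p10) → 19.4203
  f23: (p5, p6, p4) → 10.4069
  f24: (p9, p6, p4) → 10.6374
  f25: (p9, p16, p4) → 8.0458
  f26: (p9, p16, p6) → 4.0777
Σ area = 791.678

Euler: V−E+F = 15−39+26 = 2.

facets=26 area=791.678


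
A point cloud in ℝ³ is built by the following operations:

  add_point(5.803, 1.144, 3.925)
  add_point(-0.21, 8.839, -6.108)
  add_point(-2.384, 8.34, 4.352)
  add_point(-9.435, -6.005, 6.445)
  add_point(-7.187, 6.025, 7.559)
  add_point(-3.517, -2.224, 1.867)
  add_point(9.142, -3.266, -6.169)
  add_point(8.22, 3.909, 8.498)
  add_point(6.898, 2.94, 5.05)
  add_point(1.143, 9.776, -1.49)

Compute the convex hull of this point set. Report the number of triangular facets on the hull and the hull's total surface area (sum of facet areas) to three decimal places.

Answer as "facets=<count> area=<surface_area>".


facets=10 area=761.763

Points on the hull: [1, 2, 3, 4, 6, 7, 9] (7 of 10).

Per-facet area ½‖(b−a)×(c−a)‖:
  f1: (p7, p6, p3) → 160.9033
  f2: (p7, p9, p6) → 99.6281
  f3: (p4, p7, p3) → 95.5931
  f4: (p1, p6, p3) → 157.9249
  f5: (p1, p9, p6) → 37.4930
  f6: (p1, p4, p3) → 94.3099
  f7: (p2, p7, p9) → 42.4634
  f8: (p2, p4, p7) → 35.4580
  f9: (p2, p1, p9) → 13.5429
  f10: (p2, p1, p4) → 24.4460
Σ area = 761.763

Euler: V−E+F = 7−15+10 = 2.


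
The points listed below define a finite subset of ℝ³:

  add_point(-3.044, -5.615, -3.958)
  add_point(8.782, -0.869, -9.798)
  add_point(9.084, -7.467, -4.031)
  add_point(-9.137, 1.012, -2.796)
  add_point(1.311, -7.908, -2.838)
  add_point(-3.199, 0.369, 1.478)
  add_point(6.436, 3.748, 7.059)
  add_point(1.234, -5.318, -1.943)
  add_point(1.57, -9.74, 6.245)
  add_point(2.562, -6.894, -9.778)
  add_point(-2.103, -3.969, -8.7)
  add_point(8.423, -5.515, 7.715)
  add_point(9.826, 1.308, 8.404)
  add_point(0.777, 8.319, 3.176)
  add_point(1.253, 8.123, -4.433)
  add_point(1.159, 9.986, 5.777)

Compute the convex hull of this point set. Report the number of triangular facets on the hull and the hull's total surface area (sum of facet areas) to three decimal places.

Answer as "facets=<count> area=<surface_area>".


facets=20 area=1008.164

Extreme-point indices: [0, 1, 2, 3, 4, 8, 9, 10, 11, 12, 14, 15] — 12 of 16 on the boundary.

Facet areas (half cross-product norm):
  f1: (p14, p1, p12) → 105.0162
  f2: (p15, p8, p3) → 134.9067
  f3: (p15, p8, p12) → 87.0518
  f4: (p15, p14, p3) → 65.8505
  f5: (p15, p14, p12) → 64.9055
  f6: (p11, p8, p12) → 20.7658
  f7: (p0, p8, p3) → 49.5800
  f8: (p10, p14, p3) → 61.9556
  f9: (p10, p0, p3) → 23.1775
  f10: (p10, p0, p9) → 14.1339
  f11: (p10, p14, p1) → 66.9130
  f12: (p10, p9, p1) → 23.6134
  f13: (p2, p9, p1) → 32.8717
  f14: (p2, p1, p12) → 66.4335
  f15: (p2, p11, p12) → 40.4613
  f16: (p2, p9, p8) → 56.0405
  f17: (p2, p11, p8) → 47.6566
  f18: (p4, p9, p8) → 6.9281
  f19: (p4, p0, p8) → 22.0732
  f20: (p4, p0, p9) → 17.8296
Σ area = 1008.164

Euler characteristic 12−30+20 = 2 ✓


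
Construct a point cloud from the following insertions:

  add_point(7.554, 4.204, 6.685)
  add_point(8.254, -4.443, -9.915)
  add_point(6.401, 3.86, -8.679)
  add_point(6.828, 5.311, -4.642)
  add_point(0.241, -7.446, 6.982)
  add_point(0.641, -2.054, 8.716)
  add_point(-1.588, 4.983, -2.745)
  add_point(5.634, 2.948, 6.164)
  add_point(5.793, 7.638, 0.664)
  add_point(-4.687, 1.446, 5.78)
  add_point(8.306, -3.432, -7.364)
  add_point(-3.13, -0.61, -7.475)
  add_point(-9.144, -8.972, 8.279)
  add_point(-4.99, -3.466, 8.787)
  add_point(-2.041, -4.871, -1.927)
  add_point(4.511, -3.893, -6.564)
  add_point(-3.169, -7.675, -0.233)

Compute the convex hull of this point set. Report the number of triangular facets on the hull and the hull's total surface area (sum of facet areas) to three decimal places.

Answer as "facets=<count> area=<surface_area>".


Extreme-point indices: [0, 1, 2, 3, 4, 5, 6, 8, 9, 10, 11, 12, 13, 16] — 14 of 17 on the boundary.

Facet areas (half cross-product norm):
  f1: (p16, p11, p12) → 39.3588
  f2: (p16, p4, p12) → 36.5401
  f3: (p9, p13, p12) → 14.7810
  f4: (p9, p11, p12) → 77.7887
  f5: (p5, p13, p12) → 12.6802
  f6: (p5, p4, p12) → 26.8060
  f7: (p3, p2, p8) → 3.5576
  f8: (p1, p2, p11) → 44.6491
  f9: (p1, p3, p10) → 10.0170
  f10: (p1, p3, p2) → 16.6547
  f11: (p1, p16, p11) → 61.8438
  f12: (p1, p4, p10) → 16.8070
  f13: (p1, p16, p4) → 59.2609
  f14: (p6, p9, p8) → 41.6040
  f15: (p6, p9, p11) → 35.5768
  f16: (p6, p2, p8) → 38.9172
  f17: (p6, p2, p11) → 35.8281
  f18: (p0, p9, p13) → 35.5421
  f19: (p0, p5, p13) → 13.9175
  f20: (p0, p9, p8) → 44.1228
  f21: (p0, p5, p4) → 21.4956
  f22: (p0, p3, p8) → 17.9009
  f23: (p0, p4, p10) → 102.7362
  f24: (p0, p3, p10) → 51.9273
Σ area = 860.314

Euler: V−E+F = 14−36+24 = 2.

facets=24 area=860.314


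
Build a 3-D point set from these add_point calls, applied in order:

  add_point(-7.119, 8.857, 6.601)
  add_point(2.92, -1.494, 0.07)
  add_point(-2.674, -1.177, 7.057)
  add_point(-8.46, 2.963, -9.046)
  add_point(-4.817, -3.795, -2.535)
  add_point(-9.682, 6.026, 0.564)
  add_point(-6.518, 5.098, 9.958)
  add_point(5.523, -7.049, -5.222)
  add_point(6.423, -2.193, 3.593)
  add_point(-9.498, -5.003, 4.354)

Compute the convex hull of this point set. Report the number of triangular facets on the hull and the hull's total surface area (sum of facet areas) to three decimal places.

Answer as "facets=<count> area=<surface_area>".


Extreme-point indices: [0, 2, 3, 4, 5, 6, 7, 8, 9] — 9 of 10 on the boundary.

Area of each hull facet:
  f1: (p9, p6, p5) → 53.2189
  f2: (p9, p7, p8) → 81.0739
  f3: (p3, p7, p8) → 88.9994
  f4: (p3, p9, p5) → 59.2387
  f5: (p2, p6, p8) → 28.9478
  f6: (p2, p9, p8) → 32.3202
  f7: (p2, p9, p6) → 32.6154
  f8: (p0, p3, p5) → 17.5239
  f9: (p0, p3, p8) → 141.1181
  f10: (p0, p6, p5) → 17.2474
  f11: (p0, p6, p8) → 40.4236
  f12: (p4, p9, p7) → 34.8836
  f13: (p4, p3, p7) → 52.1084
  f14: (p4, p3, p9) → 38.3537
Σ area = 718.073

Euler: V−E+F = 9−21+14 = 2.

facets=14 area=718.073


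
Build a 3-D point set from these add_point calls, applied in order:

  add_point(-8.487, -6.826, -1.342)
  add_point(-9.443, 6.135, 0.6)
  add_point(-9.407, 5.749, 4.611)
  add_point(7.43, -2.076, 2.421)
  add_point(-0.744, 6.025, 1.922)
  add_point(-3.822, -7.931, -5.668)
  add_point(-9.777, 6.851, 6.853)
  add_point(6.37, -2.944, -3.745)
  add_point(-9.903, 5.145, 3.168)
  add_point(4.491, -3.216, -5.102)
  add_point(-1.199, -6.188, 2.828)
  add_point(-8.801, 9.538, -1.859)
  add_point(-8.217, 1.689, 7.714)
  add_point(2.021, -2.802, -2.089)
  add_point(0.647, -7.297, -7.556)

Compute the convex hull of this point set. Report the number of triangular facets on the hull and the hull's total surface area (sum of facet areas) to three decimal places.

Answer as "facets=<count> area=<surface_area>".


13 of the 15 inputs are extreme points: [0, 1, 3, 4, 5, 6, 7, 8, 9, 10, 11, 12, 14].

Per-facet area ½‖(b−a)×(c−a)‖:
  f1: (p1, p11, p8) → 3.1968
  f2: (p10, p12, p3) → 53.5337
  f3: (p6, p12, p3) → 41.8802
  f4: (p6, p11, p8) → 12.6201
  f5: (p7, p9, p11) → 20.0795
  f6: (p14, p11, p5) → 44.4652
  f7: (p14, p9, p11) → 57.0610
  f8: (p14, p7, p9) → 4.1215
  f9: (p14, p10, p5) → 22.1078
  f10: (p14, p10, p3) → 50.1277
  f11: (p14, p7, p3) → 19.5600
  f12: (p0, p10, p5) → 26.0966
  f13: (p0, p10, p12) → 47.2289
  f14: (p0, p1, p8) → 17.9559
  f15: (p0, p6, p8) → 18.5420
  f16: (p0, p6, p12) → 28.8659
  f17: (p0, p11, p5) → 52.1569
  f18: (p0, p1, p11) → 20.0989
  f19: (p4, p6, p3) → 44.8588
  f20: (p4, p6, p11) → 40.3286
  f21: (p4, p7, p3) → 36.3032
  f22: (p4, p7, p11) → 50.9797
Σ area = 712.169

Euler characteristic 13−33+22 = 2 ✓

facets=22 area=712.169


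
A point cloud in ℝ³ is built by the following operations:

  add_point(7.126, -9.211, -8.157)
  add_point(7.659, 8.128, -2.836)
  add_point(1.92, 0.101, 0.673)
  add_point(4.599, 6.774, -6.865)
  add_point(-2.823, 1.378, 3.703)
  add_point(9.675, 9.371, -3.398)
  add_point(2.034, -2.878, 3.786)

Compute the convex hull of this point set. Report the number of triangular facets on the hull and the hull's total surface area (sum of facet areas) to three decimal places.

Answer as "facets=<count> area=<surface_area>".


Points on the hull: [0, 3, 4, 5, 6] (5 of 7).

Per-facet area ½‖(b−a)×(c−a)‖:
  f1: (p6, p5, p4) → 51.4838
  f2: (p6, p0, p4) → 39.1598
  f3: (p6, p0, p5) → 114.0610
  f4: (p3, p5, p4) → 46.0879
  f5: (p3, p0, p4) → 110.3757
  f6: (p3, p0, p5) → 51.5682
Σ area = 412.737

Euler characteristic 5−9+6 = 2 ✓

facets=6 area=412.737


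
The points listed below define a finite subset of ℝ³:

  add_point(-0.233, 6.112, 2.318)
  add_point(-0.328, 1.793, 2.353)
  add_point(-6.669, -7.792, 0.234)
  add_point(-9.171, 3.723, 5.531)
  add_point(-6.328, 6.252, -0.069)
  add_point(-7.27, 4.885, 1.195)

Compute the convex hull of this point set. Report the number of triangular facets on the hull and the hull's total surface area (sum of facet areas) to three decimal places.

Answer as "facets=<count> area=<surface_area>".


Hull vertices (6/6): indices [0, 1, 2, 3, 4, 5].

Per-facet area ½‖(b−a)×(c−a)‖:
  f1: (p4, p0, p3) → 22.0903
  f2: (p1, p0, p3) → 20.3899
  f3: (p1, p2, p3) → 53.8901
  f4: (p1, p4, p0) → 14.1426
  f5: (p1, p4, p2) → 45.9154
  f6: (p5, p2, p3) → 30.6633
  f7: (p5, p4, p3) → 2.4984
  f8: (p5, p4, p2) → 10.7646
Σ area = 200.354

Euler characteristic 6−12+8 = 2 ✓

facets=8 area=200.354


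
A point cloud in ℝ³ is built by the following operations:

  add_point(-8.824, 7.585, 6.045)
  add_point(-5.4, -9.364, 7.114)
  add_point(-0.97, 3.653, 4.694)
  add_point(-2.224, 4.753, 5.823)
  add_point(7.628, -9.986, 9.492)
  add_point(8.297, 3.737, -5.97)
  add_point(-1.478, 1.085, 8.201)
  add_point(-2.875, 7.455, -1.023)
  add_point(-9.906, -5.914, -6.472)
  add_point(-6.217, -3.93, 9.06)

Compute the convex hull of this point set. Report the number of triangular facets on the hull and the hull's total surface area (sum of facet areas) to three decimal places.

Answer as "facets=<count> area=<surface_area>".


facets=14 area=971.071

Extreme-point indices: [0, 1, 3, 4, 5, 6, 7, 8, 9] — 9 of 10 on the boundary.

Facet areas (half cross-product norm):
  f1: (p4, p5, p8) → 201.8620
  f2: (p1, p4, p8) → 85.7704
  f3: (p7, p5, p8) → 102.5371
  f4: (p7, p0, p8) → 74.1775
  f5: (p3, p4, p5) → 138.3141
  f6: (p3, p7, p5) → 46.4508
  f7: (p3, p7, p0) → 26.0279
  f8: (p9, p1, p4) → 38.3565
  f9: (p9, p0, p8) → 96.5613
  f10: (p9, p1, p8) → 42.8687
  f11: (p6, p3, p4) → 19.5347
  f12: (p6, p3, p0) → 14.1136
  f13: (p6, p9, p4) → 49.5819
  f14: (p6, p9, p0) → 34.9148
Σ area = 971.071

Euler: V−E+F = 9−21+14 = 2.


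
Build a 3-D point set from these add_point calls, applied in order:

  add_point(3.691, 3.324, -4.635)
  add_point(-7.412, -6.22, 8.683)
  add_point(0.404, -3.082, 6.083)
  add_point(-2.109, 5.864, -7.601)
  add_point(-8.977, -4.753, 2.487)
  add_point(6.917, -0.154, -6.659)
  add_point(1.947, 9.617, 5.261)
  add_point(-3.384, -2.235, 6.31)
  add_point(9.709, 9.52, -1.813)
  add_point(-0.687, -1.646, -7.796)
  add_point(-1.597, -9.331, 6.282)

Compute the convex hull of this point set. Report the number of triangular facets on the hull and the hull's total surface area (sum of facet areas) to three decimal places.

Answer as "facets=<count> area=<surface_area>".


facets=14 area=792.443

9 of the 11 inputs are extreme points: [1, 2, 3, 4, 5, 6, 8, 9, 10].

Area of each hull facet:
  f1: (p9, p10, p4) → 64.1782
  f2: (p5, p10, p8) → 97.4608
  f3: (p5, p9, p10) → 62.8982
  f4: (p1, p10, p4) → 23.0010
  f5: (p1, p6, p4) → 59.5074
  f6: (p2, p10, p8) → 29.4636
  f7: (p2, p6, p8) → 66.8025
  f8: (p2, p1, p10) → 22.7431
  f9: (p2, p1, p6) → 49.6140
  f10: (p3, p6, p8) → 67.1398
  f11: (p3, p5, p8) → 59.1524
  f12: (p3, p5, p9) → 29.9397
  f13: (p3, p9, p4) → 51.6540
  f14: (p3, p6, p4) → 108.8878
Σ area = 792.443

Check V−E+F: 9 − 21 + 14 = 2.


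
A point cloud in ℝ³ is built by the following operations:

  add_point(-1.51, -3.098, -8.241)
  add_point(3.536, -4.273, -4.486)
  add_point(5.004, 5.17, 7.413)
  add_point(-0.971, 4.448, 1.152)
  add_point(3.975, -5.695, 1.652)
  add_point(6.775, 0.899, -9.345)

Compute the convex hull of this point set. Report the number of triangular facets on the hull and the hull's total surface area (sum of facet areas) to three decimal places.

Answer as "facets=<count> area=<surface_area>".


Points on the hull: [0, 1, 2, 3, 4, 5] (6 of 6).

Per-facet area ½‖(b−a)×(c−a)‖:
  f1: (p2, p4, p5) → 80.7913
  f2: (p3, p5, p0) → 54.5376
  f3: (p3, p2, p5) → 57.6667
  f4: (p3, p4, p0) → 58.6823
  f5: (p3, p2, p4) → 47.3821
  f6: (p1, p5, p0) → 24.6360
  f7: (p1, p4, p0) → 15.0644
  f8: (p1, p4, p5) → 16.9466
Σ area = 355.707

Euler characteristic 6−12+8 = 2 ✓

facets=8 area=355.707


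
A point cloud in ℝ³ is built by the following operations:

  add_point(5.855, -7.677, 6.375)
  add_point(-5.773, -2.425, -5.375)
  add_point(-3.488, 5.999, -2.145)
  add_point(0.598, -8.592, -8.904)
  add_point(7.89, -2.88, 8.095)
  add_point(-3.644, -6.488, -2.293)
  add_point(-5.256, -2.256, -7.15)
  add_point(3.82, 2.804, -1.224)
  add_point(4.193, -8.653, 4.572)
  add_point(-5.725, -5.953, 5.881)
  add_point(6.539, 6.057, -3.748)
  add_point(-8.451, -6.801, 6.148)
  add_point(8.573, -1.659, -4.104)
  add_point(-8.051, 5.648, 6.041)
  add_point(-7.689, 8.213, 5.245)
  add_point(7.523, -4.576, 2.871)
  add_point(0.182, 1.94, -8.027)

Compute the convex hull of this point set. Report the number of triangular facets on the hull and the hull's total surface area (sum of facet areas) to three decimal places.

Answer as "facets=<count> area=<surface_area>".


Points on the hull: [0, 1, 2, 3, 4, 6, 8, 10, 11, 12, 13, 14, 15, 16] (14 of 17).

Facet areas (half cross-product norm):
  f1: (p13, p4, p11) → 101.6884
  f2: (p13, p4, p14) → 23.0033
  f3: (p0, p4, p11) → 37.2393
  f4: (p0, p8, p11) → 14.8910
  f5: (p3, p0, p12) → 71.5791
  f6: (p3, p0, p8) → 10.5146
  f7: (p3, p6, p11) → 63.0871
  f8: (p3, p8, p11) → 88.9637
  f9: (p1, p6, p14) → 10.7915
  f10: (p1, p13, p14) → 18.4207
  f11: (p1, p6, p11) → 3.1063
  f12: (p1, p13, p11) → 73.2465
  f13: (p10, p4, p14) → 121.7446
  f14: (p10, p4, p12) → 49.0046
  f15: (p15, p4, p12) → 14.1236
  f16: (p15, p0, p12) → 7.0004
  f17: (p15, p0, p4) → 12.1772
  f18: (p2, p6, p14) → 35.8610
  f19: (p2, p10, p14) → 35.5585
  f20: (p16, p2, p6) → 27.5194
  f21: (p16, p2, p10) → 33.6893
  f22: (p16, p3, p6) → 30.2879
  f23: (p16, p3, p12) → 49.0059
  f24: (p16, p10, p12) → 33.2164
Σ area = 965.720

Check V−E+F: 14 − 36 + 24 = 2.

facets=24 area=965.720


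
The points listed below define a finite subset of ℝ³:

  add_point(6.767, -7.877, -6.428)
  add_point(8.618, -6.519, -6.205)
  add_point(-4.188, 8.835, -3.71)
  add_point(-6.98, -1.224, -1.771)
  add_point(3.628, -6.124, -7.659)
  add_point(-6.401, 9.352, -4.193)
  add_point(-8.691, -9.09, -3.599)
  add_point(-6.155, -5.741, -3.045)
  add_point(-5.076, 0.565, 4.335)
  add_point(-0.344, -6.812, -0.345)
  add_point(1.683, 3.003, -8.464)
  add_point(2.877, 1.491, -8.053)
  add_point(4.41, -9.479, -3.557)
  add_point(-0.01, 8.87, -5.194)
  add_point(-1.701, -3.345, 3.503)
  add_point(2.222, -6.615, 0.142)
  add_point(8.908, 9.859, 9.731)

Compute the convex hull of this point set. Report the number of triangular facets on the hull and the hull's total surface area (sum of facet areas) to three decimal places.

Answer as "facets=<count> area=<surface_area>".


facets=22 area=970.121

Points on the hull: [0, 1, 4, 5, 6, 8, 10, 11, 12, 13, 14, 15, 16] (13 of 17).

Per-facet area ½‖(b−a)×(c−a)‖:
  f1: (p5, p10, p6) → 91.6653
  f2: (p4, p10, p6) → 62.2324
  f3: (p13, p10, p16) → 56.9867
  f4: (p13, p5, p16) → 52.5175
  f5: (p13, p5, p10) → 20.8127
  f6: (p15, p12, p16) → 39.5490
  f7: (p15, p14, p16) → 54.0092
  f8: (p15, p12, p6) → 30.4322
  f9: (p15, p14, p6) → 34.3268
  f10: (p8, p5, p16) → 108.2715
  f11: (p8, p14, p16) → 46.0248
  f12: (p8, p5, p6) → 79.8726
  f13: (p8, p14, p6) → 29.9934
  f14: (p0, p12, p6) → 21.8123
  f15: (p0, p4, p6) → 20.8930
  f16: (p1, p12, p16) → 66.0114
  f17: (p1, p0, p12) → 3.6150
  f18: (p1, p4, p10) → 23.3132
  f19: (p1, p0, p4) → 3.9721
  f20: (p11, p10, p16) → 20.2286
  f21: (p11, p1, p16) → 103.0683
  f22: (p11, p1, p10) → 0.5128
Σ area = 970.121

Euler: V−E+F = 13−33+22 = 2.


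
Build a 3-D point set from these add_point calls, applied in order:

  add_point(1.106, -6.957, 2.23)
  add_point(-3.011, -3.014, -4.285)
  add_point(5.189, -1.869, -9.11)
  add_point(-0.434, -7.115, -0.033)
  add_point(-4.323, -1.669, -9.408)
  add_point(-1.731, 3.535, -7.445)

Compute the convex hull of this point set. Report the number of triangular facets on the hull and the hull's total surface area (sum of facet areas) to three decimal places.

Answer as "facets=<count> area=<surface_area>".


Points on the hull: [0, 1, 2, 3, 4, 5] (6 of 6).

Facet areas (half cross-product norm):
  f1: (p3, p2, p4) → 50.8685
  f2: (p5, p2, p4) → 26.5803
  f3: (p0, p3, p2) → 15.3446
  f4: (p0, p5, p2) → 57.6259
  f5: (p1, p3, p4) → 8.5962
  f6: (p1, p5, p4) → 16.4275
  f7: (p1, p0, p3) → 6.0158
  f8: (p1, p0, p5) → 24.4583
Σ area = 205.917

Euler: V−E+F = 6−12+8 = 2.

facets=8 area=205.917


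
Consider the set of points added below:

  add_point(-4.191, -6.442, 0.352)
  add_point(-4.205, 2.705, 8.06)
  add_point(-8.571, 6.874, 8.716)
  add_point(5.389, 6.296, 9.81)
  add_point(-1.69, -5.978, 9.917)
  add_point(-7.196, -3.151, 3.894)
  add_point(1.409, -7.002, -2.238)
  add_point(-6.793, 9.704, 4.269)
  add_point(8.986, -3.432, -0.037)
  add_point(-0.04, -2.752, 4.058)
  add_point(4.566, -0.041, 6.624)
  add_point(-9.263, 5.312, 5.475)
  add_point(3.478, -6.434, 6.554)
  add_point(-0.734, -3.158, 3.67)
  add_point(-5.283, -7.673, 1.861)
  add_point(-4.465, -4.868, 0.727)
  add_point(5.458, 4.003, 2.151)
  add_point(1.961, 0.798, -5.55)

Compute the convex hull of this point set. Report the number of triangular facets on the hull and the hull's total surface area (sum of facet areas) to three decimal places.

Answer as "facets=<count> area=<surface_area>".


facets=22 area=799.254

Extreme-point indices: [0, 2, 3, 4, 5, 6, 7, 8, 11, 12, 14, 16, 17] — 13 of 18 on the boundary.

Area of each hull facet:
  f1: (p5, p14, p11) → 6.1101
  f2: (p5, p4, p14) → 22.2697
  f3: (p12, p4, p14) → 27.3757
  f4: (p12, p3, p8) → 58.8481
  f5: (p12, p3, p4) → 40.9028
  f6: (p2, p3, p4) → 88.0937
  f7: (p2, p5, p11) → 13.8404
  f8: (p2, p5, p4) → 48.2800
  f9: (p6, p17, p8) → 34.6286
  f10: (p6, p12, p8) → 34.5311
  f11: (p6, p12, p14) → 33.9304
  f12: (p16, p3, p8) → 29.4783
  f13: (p16, p17, p8) → 35.8079
  f14: (p0, p6, p14) → 5.1040
  f15: (p0, p6, p17) → 26.0507
  f16: (p0, p14, p11) → 15.3812
  f17: (p0, p17, p11) → 76.1983
  f18: (p7, p16, p17) → 61.7164
  f19: (p7, p17, p11) → 41.0571
  f20: (p7, p2, p11) → 9.2007
  f21: (p7, p2, p3) → 37.8898
  f22: (p7, p16, p3) → 52.5594
Σ area = 799.254

Check V−E+F: 13 − 33 + 22 = 2.


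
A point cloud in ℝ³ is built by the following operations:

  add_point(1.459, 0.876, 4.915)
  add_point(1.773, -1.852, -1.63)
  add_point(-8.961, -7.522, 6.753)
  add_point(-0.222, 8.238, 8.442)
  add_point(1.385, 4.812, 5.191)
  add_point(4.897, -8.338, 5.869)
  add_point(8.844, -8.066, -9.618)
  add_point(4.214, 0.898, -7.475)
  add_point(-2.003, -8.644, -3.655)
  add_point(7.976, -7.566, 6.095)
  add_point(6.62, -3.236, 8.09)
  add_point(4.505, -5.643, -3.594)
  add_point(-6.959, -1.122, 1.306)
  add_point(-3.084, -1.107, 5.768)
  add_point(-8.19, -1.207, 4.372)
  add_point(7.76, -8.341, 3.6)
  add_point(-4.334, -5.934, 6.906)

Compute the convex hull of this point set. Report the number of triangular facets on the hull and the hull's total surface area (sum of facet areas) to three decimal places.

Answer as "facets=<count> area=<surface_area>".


Extreme-point indices: [2, 3, 5, 6, 7, 8, 9, 10, 12, 14, 15] — 11 of 17 on the boundary.

Triangle areas on the boundary:
  f1: (p12, p8, p2) → 44.0678
  f2: (p10, p9, p6) → 34.9536
  f3: (p10, p3, p2) → 104.5365
  f4: (p5, p8, p2) → 69.3193
  f5: (p5, p10, p2) → 39.5299
  f6: (p5, p10, p9) → 7.8845
  f7: (p14, p3, p2) → 34.1440
  f8: (p14, p12, p2) → 10.3298
  f9: (p14, p12, p3) → 21.4788
  f10: (p7, p8, p6) → 56.9910
  f11: (p7, p12, p8) → 60.7763
  f12: (p7, p12, p3) → 96.0443
  f13: (p7, p10, p6) → 83.6464
  f14: (p7, p10, p3) → 104.8096
  f15: (p15, p8, p6) → 68.5317
  f16: (p15, p5, p8) → 21.4689
  f17: (p15, p9, p6) → 6.1438
  f18: (p15, p5, p9) → 4.0700
Σ area = 868.726

Euler characteristic 11−27+18 = 2 ✓

facets=18 area=868.726


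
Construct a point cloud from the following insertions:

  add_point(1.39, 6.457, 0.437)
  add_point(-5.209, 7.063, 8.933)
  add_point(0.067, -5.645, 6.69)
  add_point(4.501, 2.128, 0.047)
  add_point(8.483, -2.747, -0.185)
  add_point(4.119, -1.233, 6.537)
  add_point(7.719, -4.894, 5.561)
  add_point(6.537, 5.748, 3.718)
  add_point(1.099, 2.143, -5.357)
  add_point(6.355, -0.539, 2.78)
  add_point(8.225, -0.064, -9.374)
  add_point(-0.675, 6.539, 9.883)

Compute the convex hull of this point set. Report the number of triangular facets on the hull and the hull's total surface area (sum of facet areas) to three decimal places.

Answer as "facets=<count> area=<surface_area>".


Hull vertices (9/12): indices [0, 1, 2, 4, 6, 7, 8, 10, 11].

Per-facet area ½‖(b−a)×(c−a)‖:
  f1: (p6, p10, p4) → 4.9415
  f2: (p6, p10, p2) → 59.7945
  f3: (p8, p2, p1) → 94.5785
  f4: (p8, p10, p2) → 57.7976
  f5: (p8, p0, p1) → 29.8992
  f6: (p8, p0, p10) → 26.4961
  f7: (p11, p2, p1) → 29.2186
  f8: (p11, p6, p2) → 49.0257
  f9: (p11, p0, p1) → 22.5384
  f10: (p7, p11, p0) → 27.9199
  f11: (p7, p10, p4) → 45.2878
  f12: (p7, p0, p10) → 41.6721
  f13: (p7, p6, p4) → 29.3768
  f14: (p7, p11, p6) → 51.6460
Σ area = 570.193

Euler: V−E+F = 9−21+14 = 2.

facets=14 area=570.193


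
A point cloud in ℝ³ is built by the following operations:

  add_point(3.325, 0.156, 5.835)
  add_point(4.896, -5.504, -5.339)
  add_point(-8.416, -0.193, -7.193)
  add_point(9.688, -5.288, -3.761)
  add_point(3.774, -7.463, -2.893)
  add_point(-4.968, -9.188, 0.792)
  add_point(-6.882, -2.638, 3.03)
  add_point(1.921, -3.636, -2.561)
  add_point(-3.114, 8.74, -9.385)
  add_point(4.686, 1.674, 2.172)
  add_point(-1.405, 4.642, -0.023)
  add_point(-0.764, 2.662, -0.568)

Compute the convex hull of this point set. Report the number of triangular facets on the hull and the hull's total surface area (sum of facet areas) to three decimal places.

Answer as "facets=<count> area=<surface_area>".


facets=16 area=656.843

Extreme-point indices: [0, 1, 2, 3, 4, 5, 6, 8, 9, 10] — 10 of 12 on the boundary.

Facet areas (half cross-product norm):
  f1: (p5, p0, p3) → 82.5860
  f2: (p1, p8, p2) → 76.1200
  f3: (p1, p8, p3) → 37.0441
  f4: (p1, p5, p2) → 72.3373
  f5: (p9, p8, p3) → 80.8868
  f6: (p9, p0, p3) → 19.9195
  f7: (p9, p10, p8) → 29.9443
  f8: (p9, p10, p0) → 14.7765
  f9: (p4, p5, p3) → 8.9710
  f10: (p4, p1, p3) → 8.3481
  f11: (p4, p1, p5) → 11.5893
  f12: (p6, p5, p0) → 39.2306
  f13: (p6, p10, p0) → 40.2623
  f14: (p6, p5, p2) → 38.0929
  f15: (p6, p8, p2) → 53.4191
  f16: (p6, p10, p8) → 43.3152
Σ area = 656.843

Check V−E+F: 10 − 24 + 16 = 2.


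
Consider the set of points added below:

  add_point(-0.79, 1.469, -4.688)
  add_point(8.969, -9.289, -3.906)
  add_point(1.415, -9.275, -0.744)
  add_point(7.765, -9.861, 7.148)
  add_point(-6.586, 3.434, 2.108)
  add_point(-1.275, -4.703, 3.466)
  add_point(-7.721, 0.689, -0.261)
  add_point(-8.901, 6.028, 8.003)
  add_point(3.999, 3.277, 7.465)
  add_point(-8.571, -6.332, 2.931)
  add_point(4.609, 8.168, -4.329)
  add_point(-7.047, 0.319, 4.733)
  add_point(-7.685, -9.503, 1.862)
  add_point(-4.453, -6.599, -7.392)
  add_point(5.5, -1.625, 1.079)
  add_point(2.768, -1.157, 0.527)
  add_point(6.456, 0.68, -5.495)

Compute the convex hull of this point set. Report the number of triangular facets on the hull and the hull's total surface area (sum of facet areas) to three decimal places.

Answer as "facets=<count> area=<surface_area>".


Points on the hull: [1, 3, 6, 7, 8, 9, 10, 12, 13, 16] (10 of 17).

Triangle areas on the boundary:
  f1: (p12, p13, p1) → 72.1871
  f2: (p8, p10, p7) → 84.3703
  f3: (p6, p10, p7) → 74.1237
  f4: (p6, p13, p10) → 79.8758
  f5: (p16, p10, p1) → 12.1229
  f6: (p16, p13, p1) → 65.6258
  f7: (p16, p13, p10) → 48.3368
  f8: (p3, p10, p1) → 100.0861
  f9: (p3, p8, p10) → 82.3812
  f10: (p3, p12, p1) → 88.6967
  f11: (p3, p8, p7) → 79.6269
  f12: (p9, p12, p13) → 17.6056
  f13: (p9, p6, p13) → 39.5142
  f14: (p9, p6, p7) → 38.1103
  f15: (p9, p3, p7) → 114.3466
  f16: (p9, p3, p12) → 27.8953
Σ area = 1024.905

Check V−E+F: 10 − 24 + 16 = 2.

facets=16 area=1024.905
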